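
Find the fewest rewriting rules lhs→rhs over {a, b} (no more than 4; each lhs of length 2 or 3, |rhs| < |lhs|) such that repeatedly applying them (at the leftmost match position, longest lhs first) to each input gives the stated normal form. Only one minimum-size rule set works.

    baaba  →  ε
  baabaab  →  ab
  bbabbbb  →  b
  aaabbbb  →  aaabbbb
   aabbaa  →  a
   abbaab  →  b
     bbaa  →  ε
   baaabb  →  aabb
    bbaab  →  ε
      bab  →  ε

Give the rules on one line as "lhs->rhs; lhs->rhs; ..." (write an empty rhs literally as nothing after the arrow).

  | baaba => aba => ε
  | baabaab => abaab => ab
  | bbabbbb => bbabbb => bbabb => bbab => bba => b
  | aaabbbb

aba->; ba->; bab->ba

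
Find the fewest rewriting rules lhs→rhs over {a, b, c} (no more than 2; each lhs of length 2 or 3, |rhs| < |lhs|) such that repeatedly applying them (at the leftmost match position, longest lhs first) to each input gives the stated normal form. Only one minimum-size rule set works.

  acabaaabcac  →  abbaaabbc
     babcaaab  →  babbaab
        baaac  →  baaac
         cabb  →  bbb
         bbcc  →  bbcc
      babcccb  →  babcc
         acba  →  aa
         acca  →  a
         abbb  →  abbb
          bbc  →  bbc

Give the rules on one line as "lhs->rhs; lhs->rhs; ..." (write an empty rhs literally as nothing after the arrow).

  | acabaaabcac => abbaaabcac => abbaaabbc
  | babcaaab => babbaab
  | baaac
  | cabb => bbb

ca->b; cb->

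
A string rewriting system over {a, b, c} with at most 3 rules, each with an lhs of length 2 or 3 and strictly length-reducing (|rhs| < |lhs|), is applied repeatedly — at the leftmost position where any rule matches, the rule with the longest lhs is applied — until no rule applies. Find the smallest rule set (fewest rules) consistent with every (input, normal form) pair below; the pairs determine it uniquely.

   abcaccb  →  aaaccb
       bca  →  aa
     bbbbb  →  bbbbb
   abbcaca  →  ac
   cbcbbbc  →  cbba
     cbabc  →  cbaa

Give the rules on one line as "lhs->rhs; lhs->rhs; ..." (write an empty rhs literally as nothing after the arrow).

  | abcaccb => aaaccb
  | bca => aa
  | bbbbb
  | abbcaca => abaaca => aca => ac

aba->; bc->a; ca->c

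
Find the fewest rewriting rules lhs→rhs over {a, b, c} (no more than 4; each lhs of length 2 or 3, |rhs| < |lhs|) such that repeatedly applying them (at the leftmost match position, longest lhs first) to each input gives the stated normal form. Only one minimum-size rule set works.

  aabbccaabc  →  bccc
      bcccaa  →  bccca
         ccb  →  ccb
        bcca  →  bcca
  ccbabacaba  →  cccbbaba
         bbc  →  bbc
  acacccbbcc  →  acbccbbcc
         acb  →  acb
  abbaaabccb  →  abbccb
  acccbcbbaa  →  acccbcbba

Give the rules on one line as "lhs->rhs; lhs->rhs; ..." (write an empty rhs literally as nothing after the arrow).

  | aabbccaabc => bccaabc => bccc
  | bcccaa => bccca
  | ccb
  | bcca

aa->a; aab->; bac->cb; cac->cb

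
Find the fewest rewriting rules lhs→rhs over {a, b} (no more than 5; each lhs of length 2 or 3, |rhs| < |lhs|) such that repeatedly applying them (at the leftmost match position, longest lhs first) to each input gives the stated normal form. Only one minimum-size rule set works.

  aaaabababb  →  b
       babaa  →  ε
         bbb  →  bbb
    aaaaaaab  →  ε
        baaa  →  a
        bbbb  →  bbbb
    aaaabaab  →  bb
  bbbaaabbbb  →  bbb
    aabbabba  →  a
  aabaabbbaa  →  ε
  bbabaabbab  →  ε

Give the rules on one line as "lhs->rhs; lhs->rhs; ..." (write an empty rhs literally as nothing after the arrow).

  | aaaabababb => aabababb => bbababb => bababb => ababb => abb => b
  | babaa => abaa => aa => ε
  | bbb
  | aaaaaaab => aaaaab => aaab => ab => ε

aa->; aab->bb; ab->; ba->a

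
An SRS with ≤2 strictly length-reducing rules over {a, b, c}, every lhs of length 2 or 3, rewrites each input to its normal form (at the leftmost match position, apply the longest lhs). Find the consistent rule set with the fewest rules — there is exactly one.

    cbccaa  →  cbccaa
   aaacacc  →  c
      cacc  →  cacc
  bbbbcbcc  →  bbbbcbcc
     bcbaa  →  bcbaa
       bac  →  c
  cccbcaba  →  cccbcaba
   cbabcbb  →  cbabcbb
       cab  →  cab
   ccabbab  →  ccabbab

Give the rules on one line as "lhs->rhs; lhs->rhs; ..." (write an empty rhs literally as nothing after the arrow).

  | cbccaa
  | aaacacc => aacc => c
  | cacc
  | bbbbcbcc

aac->; bac->c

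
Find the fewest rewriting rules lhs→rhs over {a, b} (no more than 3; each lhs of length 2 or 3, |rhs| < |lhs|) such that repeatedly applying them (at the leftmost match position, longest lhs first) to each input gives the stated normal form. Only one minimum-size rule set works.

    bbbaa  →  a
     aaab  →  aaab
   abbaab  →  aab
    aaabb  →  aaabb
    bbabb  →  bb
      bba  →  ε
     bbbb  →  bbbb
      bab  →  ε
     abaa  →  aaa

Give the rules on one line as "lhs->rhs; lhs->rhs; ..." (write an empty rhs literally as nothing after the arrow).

ba->a; bab->; bba->

  | bbbaa => ba => a
  | aaab
  | abbaab => aab
  | aaabb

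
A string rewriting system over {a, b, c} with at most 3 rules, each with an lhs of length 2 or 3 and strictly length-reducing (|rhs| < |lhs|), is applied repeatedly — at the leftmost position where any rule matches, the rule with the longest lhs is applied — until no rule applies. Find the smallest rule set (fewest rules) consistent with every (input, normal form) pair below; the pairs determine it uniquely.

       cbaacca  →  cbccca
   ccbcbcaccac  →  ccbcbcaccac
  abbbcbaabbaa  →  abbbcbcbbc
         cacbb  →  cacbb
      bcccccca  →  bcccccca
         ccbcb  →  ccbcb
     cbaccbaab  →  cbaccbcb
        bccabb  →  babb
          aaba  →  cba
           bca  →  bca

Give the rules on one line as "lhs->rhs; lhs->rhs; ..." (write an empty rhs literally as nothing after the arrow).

aa->c; cab->ab

  | cbaacca => cbccca
  | ccbcbcaccac
  | abbbcbaabbaa => abbbcbcbbaa => abbbcbcbbc
  | cacbb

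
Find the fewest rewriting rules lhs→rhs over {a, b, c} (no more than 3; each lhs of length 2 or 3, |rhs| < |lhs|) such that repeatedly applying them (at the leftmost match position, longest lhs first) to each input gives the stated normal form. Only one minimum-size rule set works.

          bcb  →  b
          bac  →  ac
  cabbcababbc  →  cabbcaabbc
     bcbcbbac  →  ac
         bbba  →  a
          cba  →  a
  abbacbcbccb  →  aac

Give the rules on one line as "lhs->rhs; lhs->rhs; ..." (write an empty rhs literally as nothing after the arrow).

ba->a; cb->

  | bcb => b
  | bac => ac
  | cabbcababbc => cabbcaabbc
  | bcbcbbac => bcbbac => bbac => bac => ac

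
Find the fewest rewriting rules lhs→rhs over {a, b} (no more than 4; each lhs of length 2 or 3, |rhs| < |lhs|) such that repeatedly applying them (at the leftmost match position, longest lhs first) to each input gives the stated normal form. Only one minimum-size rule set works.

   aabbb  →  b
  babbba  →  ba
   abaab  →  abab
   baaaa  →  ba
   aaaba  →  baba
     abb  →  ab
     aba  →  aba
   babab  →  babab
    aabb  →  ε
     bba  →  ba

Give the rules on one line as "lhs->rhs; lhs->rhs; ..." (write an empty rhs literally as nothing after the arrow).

aa->b; baa->ba; bb->b; bbb->

  | aabbb => bbbb => b
  | babbba => baa => ba
  | abaab => abab
  | baaaa => baaa => baa => ba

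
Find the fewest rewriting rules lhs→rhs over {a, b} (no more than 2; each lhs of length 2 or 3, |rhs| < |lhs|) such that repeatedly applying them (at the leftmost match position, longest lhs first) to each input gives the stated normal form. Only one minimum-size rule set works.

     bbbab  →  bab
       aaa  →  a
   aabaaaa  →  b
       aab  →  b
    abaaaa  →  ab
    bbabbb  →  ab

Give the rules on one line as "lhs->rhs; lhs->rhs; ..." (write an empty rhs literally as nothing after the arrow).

aa->; bb->

  | bbbab => bab
  | aaa => a
  | aabaaaa => baaaa => baa => b
  | aab => b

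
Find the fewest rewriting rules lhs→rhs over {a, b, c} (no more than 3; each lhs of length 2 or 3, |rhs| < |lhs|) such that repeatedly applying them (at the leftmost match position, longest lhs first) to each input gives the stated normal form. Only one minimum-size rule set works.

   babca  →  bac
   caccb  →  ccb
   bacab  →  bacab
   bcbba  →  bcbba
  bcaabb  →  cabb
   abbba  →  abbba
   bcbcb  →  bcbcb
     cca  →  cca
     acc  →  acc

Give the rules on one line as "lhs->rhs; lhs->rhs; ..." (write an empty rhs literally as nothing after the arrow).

  | babca => bac
  | caccb => ccb
  | bacab
  | bcbba

bca->c; cac->c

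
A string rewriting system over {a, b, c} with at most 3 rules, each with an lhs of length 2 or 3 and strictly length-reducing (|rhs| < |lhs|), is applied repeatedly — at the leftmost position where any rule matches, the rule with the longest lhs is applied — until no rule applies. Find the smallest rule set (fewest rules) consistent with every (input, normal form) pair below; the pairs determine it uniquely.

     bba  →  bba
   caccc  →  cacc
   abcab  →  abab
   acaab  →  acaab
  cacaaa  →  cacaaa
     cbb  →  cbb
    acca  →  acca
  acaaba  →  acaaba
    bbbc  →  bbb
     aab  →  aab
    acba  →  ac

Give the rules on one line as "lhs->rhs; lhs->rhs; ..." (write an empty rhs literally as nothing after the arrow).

  | bba
  | caccc => cacc
  | abcab => abab
  | acaab

bc->b; cba->c; ccc->cc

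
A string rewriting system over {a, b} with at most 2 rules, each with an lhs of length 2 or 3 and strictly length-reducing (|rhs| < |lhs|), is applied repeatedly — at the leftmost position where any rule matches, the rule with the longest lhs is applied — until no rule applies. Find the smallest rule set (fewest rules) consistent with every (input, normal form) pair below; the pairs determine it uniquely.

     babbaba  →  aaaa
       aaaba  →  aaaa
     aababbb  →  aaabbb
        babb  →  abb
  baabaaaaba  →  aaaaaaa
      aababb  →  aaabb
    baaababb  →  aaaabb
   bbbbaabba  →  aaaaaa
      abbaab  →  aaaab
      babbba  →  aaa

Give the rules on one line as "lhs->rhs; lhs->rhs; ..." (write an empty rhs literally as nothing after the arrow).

ba->a; bba->aa

  | babbaba => abbaba => aaaba => aaaa
  | aaaba => aaaa
  | aababbb => aaabbb
  | babb => abb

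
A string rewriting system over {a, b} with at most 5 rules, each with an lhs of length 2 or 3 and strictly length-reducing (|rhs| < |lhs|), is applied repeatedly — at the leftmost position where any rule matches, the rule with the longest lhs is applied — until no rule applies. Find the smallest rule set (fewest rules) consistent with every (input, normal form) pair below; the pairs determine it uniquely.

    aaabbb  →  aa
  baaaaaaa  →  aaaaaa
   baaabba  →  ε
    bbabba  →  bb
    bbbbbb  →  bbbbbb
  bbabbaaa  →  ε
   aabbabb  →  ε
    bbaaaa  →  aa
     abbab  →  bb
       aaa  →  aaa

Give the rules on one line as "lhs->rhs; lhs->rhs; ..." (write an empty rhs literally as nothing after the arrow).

  | aaabbb => aaabb => aaab => aa
  | baaaaaaa => aaaaaa
  | baaabba => aabba => aaba => ab => ε
  | bbabba => bbba => bb

ab->; aba->b; abb->ab; ba->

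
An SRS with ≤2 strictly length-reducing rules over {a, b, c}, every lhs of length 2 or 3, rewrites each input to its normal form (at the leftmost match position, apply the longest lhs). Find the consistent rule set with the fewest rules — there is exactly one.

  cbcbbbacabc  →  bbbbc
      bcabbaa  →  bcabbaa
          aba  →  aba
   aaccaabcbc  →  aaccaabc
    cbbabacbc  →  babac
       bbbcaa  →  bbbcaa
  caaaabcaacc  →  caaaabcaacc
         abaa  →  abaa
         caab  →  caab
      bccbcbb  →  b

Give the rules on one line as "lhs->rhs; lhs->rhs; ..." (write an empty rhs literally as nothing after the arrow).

aca->b; cb->

  | cbcbbbacabc => cbbbacabc => bbacabc => bbbbc
  | bcabbaa
  | aba
  | aaccaabcbc => aaccaabc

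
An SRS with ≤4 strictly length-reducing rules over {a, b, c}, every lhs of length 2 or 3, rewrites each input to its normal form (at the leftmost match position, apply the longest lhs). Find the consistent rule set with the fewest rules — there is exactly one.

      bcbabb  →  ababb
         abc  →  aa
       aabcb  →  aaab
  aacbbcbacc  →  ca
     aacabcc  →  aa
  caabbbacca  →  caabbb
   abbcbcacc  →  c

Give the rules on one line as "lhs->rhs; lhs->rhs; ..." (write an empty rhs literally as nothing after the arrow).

ac->c; aca->b; bc->a

  | bcbabb => ababb
  | abc => aa
  | aabcb => aaab
  | aacbbcbacc => acbbcbacc => cbbcbacc => cbabacc => cbabcc => cbaac => cbac => cbc => ca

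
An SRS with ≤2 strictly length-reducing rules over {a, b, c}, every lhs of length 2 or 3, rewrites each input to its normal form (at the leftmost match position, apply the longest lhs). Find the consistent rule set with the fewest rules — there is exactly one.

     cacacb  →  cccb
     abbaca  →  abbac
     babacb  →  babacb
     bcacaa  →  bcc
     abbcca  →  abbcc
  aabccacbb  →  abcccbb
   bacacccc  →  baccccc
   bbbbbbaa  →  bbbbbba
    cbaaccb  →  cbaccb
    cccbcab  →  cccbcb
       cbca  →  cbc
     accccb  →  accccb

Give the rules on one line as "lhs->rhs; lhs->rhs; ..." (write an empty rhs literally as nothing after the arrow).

aa->a; ca->c

  | cacacb => ccacb => cccb
  | abbaca => abbac
  | babacb
  | bcacaa => bccaa => bcca => bcc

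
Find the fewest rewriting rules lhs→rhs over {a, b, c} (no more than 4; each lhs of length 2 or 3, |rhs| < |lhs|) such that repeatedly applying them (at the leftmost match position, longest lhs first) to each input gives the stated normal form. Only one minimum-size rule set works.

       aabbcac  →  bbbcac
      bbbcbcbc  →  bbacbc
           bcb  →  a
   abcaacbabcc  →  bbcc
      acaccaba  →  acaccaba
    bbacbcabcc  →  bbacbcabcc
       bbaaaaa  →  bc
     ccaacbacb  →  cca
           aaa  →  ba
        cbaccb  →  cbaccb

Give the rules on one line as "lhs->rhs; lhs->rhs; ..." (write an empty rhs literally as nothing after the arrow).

  | aabbcac => bbbcac
  | bbbcbcbc => bbacbc
  | bcb => a
  | abcaacbabcc => abcbcbabcc => aacbabcc => bcbabcc => aabcc => bbcc

aa->b; baa->bc; bcb->a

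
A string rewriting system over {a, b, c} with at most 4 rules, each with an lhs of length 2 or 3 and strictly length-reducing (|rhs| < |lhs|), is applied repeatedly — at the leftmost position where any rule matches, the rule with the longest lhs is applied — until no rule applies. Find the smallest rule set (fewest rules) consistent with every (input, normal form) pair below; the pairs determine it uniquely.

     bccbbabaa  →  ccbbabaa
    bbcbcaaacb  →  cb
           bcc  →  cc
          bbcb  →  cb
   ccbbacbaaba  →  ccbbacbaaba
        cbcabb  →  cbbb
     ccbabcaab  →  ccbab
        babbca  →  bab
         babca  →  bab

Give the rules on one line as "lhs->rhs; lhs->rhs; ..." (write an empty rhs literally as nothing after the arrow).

  | bccbbabaa => ccbbabaa
  | bbcbcaaacb => bcbcaaacb => cbcaaacb => ccaaacb => cacb => bcb => cb
  | bcc => cc
  | bbcb => bcb => cb

bc->c; ca->b; caa->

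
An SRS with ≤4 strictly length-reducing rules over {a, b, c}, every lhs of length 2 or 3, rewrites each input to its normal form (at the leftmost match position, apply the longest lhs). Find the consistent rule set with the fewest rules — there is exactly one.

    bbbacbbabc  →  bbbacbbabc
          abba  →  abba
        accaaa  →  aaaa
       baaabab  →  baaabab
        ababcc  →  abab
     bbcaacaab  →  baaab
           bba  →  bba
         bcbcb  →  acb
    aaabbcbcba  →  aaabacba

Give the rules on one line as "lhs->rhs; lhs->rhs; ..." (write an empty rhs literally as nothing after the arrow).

  | bbbacbbabc
  | abba
  | accaaa => aaaa
  | baaabab

aac->b; bcb->a; cc->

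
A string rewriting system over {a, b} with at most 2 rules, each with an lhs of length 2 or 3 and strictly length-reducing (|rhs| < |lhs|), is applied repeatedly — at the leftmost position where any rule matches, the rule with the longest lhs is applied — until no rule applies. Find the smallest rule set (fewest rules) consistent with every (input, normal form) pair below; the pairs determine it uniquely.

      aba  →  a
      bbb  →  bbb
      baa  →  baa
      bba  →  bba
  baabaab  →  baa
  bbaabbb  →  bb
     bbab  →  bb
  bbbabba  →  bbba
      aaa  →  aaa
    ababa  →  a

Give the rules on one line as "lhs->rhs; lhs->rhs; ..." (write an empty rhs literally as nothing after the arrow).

ab->; abb->

  | aba => a
  | bbb
  | baa
  | bba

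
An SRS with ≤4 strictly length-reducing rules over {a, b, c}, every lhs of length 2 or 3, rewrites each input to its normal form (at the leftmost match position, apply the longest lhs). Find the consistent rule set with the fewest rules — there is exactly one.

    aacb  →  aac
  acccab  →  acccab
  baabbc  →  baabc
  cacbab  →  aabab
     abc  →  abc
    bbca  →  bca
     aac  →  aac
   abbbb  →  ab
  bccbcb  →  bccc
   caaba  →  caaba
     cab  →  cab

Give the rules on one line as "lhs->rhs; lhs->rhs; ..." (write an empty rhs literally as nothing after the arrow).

  | aacb => aac
  | acccab
  | baabbc => baabc
  | cacbab => aabab

bb->b; cac->aa; cb->c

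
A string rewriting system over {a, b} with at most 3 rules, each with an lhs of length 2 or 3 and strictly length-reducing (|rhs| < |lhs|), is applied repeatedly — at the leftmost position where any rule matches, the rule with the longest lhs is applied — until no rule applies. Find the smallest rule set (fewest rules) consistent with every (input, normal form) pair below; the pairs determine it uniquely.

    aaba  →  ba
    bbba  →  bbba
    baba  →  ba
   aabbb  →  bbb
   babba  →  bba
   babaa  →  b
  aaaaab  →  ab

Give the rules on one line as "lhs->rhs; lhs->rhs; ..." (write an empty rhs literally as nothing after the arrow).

  | aaba => ba
  | bbba
  | baba => ba
  | aabbb => bbb

aa->; bab->b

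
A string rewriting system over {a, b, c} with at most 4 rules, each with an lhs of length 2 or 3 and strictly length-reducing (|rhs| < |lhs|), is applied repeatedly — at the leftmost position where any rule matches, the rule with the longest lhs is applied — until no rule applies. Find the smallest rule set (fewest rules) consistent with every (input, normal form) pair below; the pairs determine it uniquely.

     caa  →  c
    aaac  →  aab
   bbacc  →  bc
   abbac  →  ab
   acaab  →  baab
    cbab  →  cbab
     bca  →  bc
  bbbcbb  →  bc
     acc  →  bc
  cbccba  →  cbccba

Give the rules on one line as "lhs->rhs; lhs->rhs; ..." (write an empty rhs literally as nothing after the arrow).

ac->b; bb->; ca->c

  | caa => ca => c
  | aaac => aab
  | bbacc => acc => bc
  | abbac => aac => ab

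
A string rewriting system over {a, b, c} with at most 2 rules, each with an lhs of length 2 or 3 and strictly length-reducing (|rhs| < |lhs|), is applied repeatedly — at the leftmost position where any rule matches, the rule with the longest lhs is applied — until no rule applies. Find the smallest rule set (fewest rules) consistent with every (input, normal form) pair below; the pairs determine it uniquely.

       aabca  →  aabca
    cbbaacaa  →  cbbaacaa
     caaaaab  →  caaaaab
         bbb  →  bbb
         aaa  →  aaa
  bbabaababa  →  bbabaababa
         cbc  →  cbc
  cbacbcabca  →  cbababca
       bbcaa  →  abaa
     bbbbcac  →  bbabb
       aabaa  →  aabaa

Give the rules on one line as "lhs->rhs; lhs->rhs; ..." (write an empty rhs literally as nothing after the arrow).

bac->bb; bbc->ab

  | aabca
  | cbbaacaa
  | caaaaab
  | bbb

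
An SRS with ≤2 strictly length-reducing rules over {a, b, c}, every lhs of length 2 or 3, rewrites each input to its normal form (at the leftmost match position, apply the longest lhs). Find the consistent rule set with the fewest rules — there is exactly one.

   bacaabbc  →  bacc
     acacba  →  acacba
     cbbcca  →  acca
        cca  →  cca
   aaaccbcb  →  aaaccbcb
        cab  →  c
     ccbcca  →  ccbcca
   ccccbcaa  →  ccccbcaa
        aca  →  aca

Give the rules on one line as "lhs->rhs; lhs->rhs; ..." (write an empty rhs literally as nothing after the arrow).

  | bacaabbc => bacabc => bacc
  | acacba
  | cbbcca => acca
  | cca

ab->; cbb->a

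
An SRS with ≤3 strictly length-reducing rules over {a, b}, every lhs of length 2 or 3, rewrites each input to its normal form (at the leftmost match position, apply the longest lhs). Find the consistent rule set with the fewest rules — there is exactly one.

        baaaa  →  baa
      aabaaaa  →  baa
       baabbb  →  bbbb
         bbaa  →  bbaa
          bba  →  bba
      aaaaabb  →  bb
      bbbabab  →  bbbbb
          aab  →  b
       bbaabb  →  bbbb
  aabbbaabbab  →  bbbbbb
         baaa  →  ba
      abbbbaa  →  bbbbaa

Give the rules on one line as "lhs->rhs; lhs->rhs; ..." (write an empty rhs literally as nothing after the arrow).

aaa->a; ab->b

  | baaaa => baa
  | aabaaaa => abaaaa => baaaa => baa
  | baabbb => babbb => bbbb
  | bbaa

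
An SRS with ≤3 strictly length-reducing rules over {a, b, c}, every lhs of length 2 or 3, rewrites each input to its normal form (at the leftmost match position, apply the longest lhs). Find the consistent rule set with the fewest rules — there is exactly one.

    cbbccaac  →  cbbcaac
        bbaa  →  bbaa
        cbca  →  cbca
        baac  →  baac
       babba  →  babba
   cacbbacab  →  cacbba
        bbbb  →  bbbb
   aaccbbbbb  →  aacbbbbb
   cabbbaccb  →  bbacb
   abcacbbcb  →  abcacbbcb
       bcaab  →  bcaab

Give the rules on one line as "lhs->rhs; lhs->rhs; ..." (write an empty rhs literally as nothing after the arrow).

  | cbbccaac => cbbcaac
  | bbaa
  | cbca
  | baac

cab->; cc->c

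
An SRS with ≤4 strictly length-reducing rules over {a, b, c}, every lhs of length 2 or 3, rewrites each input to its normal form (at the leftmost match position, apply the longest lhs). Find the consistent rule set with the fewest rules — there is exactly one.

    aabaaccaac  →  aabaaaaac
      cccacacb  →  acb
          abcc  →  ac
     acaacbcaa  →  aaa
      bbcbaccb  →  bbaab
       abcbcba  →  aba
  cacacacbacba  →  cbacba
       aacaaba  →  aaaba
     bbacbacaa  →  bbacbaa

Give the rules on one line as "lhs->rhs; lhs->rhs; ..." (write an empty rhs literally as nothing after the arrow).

bc->; ca->; cc->a

  | aabaaccaac => aabaaaaac
  | cccacacb => acacacb => acacb => acb
  | abcc => ac
  | acaacbcaa => aacbcaa => aacaa => aaa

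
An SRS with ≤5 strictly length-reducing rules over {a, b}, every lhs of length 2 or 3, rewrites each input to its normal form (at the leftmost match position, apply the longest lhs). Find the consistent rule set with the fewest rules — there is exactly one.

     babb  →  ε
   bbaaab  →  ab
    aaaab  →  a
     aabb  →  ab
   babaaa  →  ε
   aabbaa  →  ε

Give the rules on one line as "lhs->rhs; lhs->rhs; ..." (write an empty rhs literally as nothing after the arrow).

aa->; aab->a; ba->; bb->

  | babb => bb => ε
  | bbaaab => aaab => ab
  | aaaab => aab => a
  | aabb => ab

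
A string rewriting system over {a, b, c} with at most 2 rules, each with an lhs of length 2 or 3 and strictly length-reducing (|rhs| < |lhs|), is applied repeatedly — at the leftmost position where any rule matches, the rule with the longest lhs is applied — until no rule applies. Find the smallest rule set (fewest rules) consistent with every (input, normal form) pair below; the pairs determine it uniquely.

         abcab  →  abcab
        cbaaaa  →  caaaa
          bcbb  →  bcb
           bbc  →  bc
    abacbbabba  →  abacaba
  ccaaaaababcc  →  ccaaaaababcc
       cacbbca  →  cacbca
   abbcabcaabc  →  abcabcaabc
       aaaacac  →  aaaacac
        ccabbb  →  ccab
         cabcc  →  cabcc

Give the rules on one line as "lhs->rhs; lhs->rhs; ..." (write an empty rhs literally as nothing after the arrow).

bb->b; cba->ca

  | abcab
  | cbaaaa => caaaa
  | bcbb => bcb
  | bbc => bc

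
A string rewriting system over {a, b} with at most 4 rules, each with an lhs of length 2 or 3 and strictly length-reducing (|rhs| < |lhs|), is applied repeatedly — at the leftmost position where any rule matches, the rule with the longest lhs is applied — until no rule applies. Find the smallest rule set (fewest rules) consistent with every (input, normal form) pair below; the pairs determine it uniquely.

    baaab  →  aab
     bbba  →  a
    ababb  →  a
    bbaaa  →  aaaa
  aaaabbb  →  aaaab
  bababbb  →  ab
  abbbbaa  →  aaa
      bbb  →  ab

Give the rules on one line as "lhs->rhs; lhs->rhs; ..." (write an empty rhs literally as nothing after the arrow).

  | baaab => aab
  | bbba => aba => a
  | ababb => abb => a
  | bbaaa => aaaa

abb->a; ba->; bb->a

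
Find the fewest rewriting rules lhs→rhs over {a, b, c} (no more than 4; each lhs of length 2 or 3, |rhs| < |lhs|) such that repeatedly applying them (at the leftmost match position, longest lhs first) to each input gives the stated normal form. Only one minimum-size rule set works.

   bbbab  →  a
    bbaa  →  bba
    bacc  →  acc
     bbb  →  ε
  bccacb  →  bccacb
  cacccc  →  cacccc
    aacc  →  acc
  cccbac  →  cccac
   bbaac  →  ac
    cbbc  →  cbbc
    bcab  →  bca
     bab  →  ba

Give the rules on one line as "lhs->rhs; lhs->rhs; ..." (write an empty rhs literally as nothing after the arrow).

aa->a; ab->a; bac->ac; bbb->

  | bbbab => ab => a
  | bbaa => bba
  | bacc => acc
  | bbb => ε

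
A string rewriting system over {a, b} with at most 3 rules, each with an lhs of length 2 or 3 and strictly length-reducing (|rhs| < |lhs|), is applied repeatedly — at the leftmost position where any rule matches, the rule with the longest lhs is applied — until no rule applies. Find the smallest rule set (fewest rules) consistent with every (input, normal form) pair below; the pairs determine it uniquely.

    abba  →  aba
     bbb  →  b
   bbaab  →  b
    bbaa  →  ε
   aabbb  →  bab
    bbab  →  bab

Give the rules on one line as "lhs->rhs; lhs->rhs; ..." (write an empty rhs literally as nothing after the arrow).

  | abba => aba
  | bbb => bb => b
  | bbaab => baab => b
  | bbaa => baa => ε

aab->ba; baa->; bb->b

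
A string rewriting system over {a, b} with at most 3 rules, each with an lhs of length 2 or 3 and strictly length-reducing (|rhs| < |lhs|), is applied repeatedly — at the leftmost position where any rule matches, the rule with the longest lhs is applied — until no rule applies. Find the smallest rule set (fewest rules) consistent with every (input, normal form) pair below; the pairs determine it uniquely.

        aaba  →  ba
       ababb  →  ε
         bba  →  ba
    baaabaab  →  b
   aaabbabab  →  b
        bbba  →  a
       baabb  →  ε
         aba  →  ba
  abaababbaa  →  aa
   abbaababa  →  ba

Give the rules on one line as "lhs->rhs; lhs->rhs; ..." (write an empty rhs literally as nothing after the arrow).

  | aaba => aba => ba
  | ababb => babb => bbb => ε
  | bba => ba
  | baaabaab => baabaab => babaab => bbaab => baab => bab => bb => b

ab->b; bb->b; bbb->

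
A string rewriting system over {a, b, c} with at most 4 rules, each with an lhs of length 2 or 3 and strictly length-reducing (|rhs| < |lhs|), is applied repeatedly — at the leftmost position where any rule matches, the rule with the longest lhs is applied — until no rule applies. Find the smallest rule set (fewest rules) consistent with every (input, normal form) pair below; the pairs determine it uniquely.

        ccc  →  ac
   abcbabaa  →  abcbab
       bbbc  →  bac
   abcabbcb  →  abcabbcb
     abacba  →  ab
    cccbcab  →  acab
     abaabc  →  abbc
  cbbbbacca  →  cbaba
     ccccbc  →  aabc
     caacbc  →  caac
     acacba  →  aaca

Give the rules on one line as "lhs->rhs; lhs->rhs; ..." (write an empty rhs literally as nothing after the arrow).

acb->cc; baa->b; bbb->ba; cc->a

  | ccc => ac
  | abcbabaa => abcbab
  | bbbc => bac
  | abcabbcb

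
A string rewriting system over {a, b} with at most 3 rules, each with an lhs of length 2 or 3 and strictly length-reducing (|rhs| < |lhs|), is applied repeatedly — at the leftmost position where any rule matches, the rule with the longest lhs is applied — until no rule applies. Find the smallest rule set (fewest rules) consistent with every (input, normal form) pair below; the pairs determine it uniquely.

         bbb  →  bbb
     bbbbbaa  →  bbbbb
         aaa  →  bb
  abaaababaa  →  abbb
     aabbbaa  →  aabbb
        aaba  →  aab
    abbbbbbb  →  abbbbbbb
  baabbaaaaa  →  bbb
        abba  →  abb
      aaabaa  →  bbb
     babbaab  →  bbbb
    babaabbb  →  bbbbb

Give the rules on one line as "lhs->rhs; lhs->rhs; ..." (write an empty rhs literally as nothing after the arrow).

  | bbb
  | bbbbbaa => bbbbba => bbbbb
  | aaa => bb
  | abaaababaa => abaababaa => abababaa => abbabaa => abbbaa => abbba => abbb

aaa->bb; ba->b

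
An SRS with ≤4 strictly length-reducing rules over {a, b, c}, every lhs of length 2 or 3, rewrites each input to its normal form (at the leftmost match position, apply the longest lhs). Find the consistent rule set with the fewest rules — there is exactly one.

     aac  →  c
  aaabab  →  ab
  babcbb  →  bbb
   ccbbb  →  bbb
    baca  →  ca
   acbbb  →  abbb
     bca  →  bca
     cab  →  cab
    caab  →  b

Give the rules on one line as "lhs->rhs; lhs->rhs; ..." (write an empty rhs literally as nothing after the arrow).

  | aac => c
  | aaabab => abab => ab
  | babcbb => bcbb => bbb
  | ccbbb => cbbb => bbb

aa->; ba->; cb->b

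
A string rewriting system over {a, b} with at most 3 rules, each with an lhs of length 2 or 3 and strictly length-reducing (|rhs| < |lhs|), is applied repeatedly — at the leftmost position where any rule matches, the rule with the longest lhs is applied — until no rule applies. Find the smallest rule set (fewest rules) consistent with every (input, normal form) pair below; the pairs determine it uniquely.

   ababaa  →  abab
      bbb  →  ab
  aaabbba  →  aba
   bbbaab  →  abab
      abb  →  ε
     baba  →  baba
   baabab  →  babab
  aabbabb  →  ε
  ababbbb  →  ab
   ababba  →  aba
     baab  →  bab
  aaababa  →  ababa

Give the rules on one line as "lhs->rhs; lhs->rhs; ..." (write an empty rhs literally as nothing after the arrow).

aa->; aab->ab; bb->a

  | ababaa => abab
  | bbb => ab
  | aaabbba => abbba => aaba => aba
  | bbbaab => abaab => abab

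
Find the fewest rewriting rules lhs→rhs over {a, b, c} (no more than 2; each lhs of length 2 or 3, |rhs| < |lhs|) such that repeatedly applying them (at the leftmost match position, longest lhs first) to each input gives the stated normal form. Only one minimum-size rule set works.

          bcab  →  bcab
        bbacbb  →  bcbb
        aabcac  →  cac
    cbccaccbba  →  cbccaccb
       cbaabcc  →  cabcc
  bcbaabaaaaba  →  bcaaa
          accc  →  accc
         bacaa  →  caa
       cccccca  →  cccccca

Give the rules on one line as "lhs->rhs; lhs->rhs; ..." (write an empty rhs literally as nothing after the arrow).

aab->; ba->

  | bcab
  | bbacbb => bcbb
  | aabcac => cac
  | cbccaccbba => cbccaccb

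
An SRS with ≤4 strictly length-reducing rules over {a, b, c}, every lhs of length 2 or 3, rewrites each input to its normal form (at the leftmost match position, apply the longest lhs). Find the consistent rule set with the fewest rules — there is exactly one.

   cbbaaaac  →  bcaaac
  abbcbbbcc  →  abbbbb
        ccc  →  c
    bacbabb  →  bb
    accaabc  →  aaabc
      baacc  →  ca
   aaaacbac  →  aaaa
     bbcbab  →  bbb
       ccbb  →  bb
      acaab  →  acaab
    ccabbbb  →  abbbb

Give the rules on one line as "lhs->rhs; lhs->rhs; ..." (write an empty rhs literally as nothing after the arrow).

  | cbbaaaac => bbaaaac => bcaaac
  | abbcbbbcc => abbbbbcc => abbbbb
  | ccc => c
  | bacbabb => ccbabb => babb => cbb => bb

ba->c; cb->b; cc->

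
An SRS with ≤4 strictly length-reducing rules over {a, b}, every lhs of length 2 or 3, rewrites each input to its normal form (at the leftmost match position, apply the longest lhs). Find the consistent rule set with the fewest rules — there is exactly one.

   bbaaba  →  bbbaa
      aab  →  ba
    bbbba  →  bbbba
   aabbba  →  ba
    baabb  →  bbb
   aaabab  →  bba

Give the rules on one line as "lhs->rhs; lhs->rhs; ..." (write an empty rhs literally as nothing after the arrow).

aab->ba; ab->b; abb->

  | bbaaba => bbbaa
  | aab => ba
  | bbbba
  | aabbba => babba => ba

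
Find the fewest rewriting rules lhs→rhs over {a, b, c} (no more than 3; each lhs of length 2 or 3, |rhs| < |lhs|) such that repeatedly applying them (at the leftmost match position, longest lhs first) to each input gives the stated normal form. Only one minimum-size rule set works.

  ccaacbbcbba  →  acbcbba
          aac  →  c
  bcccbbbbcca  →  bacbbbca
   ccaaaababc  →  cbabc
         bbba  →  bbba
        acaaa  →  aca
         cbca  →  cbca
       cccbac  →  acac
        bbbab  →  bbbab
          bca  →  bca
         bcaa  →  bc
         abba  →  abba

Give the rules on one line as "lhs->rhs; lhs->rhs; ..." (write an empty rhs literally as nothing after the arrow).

  | ccaacbbcbba => caacbbcbba => ccbbcbba => acbcbba
  | aac => c
  | bcccbbbbcca => bccbbbbcca => bacbbbcca => bacbbbca
  | ccaaaababc => caaaababc => caababc => cbabc

aa->; cc->c; ccb->ac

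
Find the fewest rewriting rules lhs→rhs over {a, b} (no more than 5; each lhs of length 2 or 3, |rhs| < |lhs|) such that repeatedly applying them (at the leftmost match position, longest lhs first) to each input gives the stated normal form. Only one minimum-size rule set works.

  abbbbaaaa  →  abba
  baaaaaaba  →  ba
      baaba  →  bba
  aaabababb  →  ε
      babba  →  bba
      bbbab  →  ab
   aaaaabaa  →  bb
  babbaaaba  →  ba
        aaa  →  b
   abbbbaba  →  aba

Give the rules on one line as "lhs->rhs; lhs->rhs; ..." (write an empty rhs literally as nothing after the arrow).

aa->; aaa->b; bab->b; bbb->

  | abbbbaaaa => abaaaa => abba
  | baaaaaaba => bbaaaba => bbbba => ba
  | baaba => bba
  | aaabababb => bbababb => bbabb => bbb => ε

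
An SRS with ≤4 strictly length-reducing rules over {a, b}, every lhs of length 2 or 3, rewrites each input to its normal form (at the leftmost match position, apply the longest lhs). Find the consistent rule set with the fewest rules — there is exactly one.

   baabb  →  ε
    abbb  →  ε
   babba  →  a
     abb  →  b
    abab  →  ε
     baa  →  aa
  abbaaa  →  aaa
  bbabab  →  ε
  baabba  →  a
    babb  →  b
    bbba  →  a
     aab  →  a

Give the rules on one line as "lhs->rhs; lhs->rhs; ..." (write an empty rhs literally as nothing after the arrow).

ab->; ba->a; bb->

  | baabb => aabb => ab => ε
  | abbb => bb => ε
  | babba => abba => ba => a
  | abb => b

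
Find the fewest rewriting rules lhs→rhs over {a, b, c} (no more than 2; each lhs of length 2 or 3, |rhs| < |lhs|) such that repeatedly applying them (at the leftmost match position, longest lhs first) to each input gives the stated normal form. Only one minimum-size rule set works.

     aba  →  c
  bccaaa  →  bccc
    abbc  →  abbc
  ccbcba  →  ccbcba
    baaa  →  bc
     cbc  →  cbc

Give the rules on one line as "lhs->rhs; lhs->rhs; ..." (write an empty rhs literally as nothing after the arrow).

aaa->c; aba->c

  | aba => c
  | bccaaa => bccc
  | abbc
  | ccbcba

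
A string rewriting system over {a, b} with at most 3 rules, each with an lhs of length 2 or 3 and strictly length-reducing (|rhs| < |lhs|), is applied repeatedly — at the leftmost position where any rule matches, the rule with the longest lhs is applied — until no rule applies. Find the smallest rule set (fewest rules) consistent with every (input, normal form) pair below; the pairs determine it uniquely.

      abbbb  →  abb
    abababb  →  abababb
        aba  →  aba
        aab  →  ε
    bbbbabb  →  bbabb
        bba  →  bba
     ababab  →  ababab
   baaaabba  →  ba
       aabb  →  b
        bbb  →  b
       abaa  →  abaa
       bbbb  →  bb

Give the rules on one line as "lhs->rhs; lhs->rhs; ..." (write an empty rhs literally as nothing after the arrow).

  | abbbb => abb
  | abababb
  | aba
  | aab => ε

aab->; bbb->b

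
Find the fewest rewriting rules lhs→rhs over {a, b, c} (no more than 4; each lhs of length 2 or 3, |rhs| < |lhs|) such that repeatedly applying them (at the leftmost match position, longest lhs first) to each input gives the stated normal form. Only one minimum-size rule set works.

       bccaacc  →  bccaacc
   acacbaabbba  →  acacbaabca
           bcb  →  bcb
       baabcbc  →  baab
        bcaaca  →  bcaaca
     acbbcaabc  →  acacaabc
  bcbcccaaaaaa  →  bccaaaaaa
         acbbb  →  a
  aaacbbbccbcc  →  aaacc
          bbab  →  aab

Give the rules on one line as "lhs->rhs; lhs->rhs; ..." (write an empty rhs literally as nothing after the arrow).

bb->a; bbb->bc; cbc->

  | bccaacc
  | acacbaabbba => acacbaabca
  | bcb
  | baabcbc => baab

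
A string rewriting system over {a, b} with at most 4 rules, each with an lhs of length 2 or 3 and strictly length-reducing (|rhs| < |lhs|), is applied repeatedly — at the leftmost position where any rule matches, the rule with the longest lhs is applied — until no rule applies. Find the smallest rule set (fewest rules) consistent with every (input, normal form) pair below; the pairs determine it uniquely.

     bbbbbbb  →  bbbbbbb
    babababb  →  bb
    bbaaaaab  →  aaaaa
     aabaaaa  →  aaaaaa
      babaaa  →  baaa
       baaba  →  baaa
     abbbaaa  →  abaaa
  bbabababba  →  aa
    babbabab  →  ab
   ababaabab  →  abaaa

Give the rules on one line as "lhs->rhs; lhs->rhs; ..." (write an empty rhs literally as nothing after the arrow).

  | bbbbbbb
  | babababb => bababb => babb => bb
  | bbaaaaab => aaaaab => aaaaa
  | aabaaaa => aaaaaa

aab->aa; bab->b; bba->a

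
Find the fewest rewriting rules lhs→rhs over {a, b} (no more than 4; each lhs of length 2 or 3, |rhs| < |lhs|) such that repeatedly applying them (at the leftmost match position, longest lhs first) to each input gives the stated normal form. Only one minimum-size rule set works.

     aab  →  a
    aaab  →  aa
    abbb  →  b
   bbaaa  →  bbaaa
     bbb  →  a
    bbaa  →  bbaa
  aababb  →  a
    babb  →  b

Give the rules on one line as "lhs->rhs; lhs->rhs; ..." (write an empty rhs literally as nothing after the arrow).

ab->; abb->; bbb->a

  | aab => a
  | aaab => aa
  | abbb => b
  | bbaaa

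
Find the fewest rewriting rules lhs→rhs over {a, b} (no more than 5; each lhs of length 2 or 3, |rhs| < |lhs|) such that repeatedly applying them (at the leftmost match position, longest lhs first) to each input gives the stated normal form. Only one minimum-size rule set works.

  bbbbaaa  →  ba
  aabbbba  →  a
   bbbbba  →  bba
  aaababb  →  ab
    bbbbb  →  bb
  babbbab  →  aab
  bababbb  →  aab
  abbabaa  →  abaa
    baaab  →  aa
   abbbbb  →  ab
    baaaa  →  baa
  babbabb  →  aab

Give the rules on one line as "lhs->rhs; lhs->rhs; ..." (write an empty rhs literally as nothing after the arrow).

aaa->a; abb->aa; bab->aa; bbb->

  | bbbbaaa => baaa => ba
  | aabbbba => aaabba => abba => aaa => a
  | bbbbba => bba
  | aaababb => ababb => aaab => ab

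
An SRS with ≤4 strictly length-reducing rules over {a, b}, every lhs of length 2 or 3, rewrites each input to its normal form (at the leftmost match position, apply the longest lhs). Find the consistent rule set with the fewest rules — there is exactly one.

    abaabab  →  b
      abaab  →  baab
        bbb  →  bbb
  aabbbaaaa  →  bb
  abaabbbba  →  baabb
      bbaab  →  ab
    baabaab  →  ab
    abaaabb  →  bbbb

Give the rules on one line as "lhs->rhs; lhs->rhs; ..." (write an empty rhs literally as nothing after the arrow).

aaa->b; aba->ba; bba->

  | abaabab => baabab => babab => bbab => b
  | abaab => baab
  | bbb
  | aabbbaaaa => aabaaa => abaaa => baaa => bb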